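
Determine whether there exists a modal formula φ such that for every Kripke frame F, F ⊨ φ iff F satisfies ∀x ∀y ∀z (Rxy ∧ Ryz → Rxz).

This is a Sahlqvist condition; the 4 axiom □p → □□p defines it.
Suppose □p→□□p is valid. Take Rxy, Ryz and set V(p)={w : Rxw}. Then □p at x, so □□p at x, so □p at y, so p at z, i.e. Rxz.

Yes, by □p → □□p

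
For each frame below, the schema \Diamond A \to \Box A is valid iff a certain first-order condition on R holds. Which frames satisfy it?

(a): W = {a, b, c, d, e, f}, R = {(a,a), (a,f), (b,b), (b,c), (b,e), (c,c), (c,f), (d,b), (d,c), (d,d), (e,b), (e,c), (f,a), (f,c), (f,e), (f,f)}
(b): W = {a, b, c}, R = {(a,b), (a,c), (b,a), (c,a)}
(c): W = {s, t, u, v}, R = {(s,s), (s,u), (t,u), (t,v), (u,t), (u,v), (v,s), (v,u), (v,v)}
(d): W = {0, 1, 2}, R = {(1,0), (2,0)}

(d)

The schema corresponds to partial functionality: \forall x \forall y \forall z (Rxy \wedge Rxz \to y = z).
(a): fails — a sees both a and f.
(b): fails — a sees both b and c.
(c): fails — s sees both s and u.
(d): satisfies the condition.
Valid on: (d).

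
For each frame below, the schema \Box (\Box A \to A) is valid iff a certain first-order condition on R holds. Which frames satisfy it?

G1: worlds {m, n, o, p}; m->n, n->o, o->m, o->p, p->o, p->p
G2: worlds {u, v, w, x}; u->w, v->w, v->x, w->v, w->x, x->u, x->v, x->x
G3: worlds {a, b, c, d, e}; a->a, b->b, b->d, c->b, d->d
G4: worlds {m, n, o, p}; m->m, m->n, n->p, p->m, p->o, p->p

Frame correspondent (Sahlqvist): \forall x \forall y (Rxy \to Ryy) — i.e. shift-reflexivity.
G1: fails — Rom but not Rmm.
G2: fails — Ruw but not Rww.
G3: holds.
G4: fails — Rpo but not Roo.

G3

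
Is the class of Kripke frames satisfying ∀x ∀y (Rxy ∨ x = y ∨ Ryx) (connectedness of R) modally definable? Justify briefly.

Not modally definable

If a class were modally definable it would be closed under disjoint unions (Goldblatt–Thomason).
Take 4 disjoint single-world reflexive frames: each is trivially connected, but their disjoint union has 4 worlds with no edge between distinct components, so it is not connected.
So the class is not modally definable.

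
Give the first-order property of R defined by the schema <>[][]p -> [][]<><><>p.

This is a Sahlqvist (Geach-type) schema ◇^1□^2p → □^2◇^3p.
Minimal-valuation argument: fix x; take any y with xR^1y and any z with xR^2z. Set V(p) to the set of worlds R-reachable from y in exactly 2 steps. Then □^2p holds at y, so the antecedent holds at x; validity forces ◇^3p at z, giving a w with zR^3w and yR^2w.
First-order correspondent: forall x forall y forall z ((xRy & x R^2 z) -> exists w (y R^2 w & z R^3 w)).

forall x forall y forall z ((xRy & x R^2 z) -> exists w (y R^2 w & z R^3 w))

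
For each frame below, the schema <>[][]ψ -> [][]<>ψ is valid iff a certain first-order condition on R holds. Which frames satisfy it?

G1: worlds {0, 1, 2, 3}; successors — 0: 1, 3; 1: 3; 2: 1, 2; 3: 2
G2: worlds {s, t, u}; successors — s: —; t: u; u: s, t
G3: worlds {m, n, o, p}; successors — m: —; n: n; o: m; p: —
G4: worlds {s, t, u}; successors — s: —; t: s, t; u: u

G3

This is the axiom for a generalized confluence (Geach) condition; its first-order frame correspondent is forall x forall y forall z ((xRy & x R^2 z) -> exists w (y R^2 w & zRw)).
G1: fails — 2R1, 2R²1 but no w with 1R²w and 1Rw.
G2: fails — tRu, tR²s but no w with uR²w and sRw.
G3: ✓.
G4: fails — tRs, tR²s but no w with sR²w and sRw.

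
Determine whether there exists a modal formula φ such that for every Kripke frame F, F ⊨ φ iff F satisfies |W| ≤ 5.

No

Any modally definable frame class is closed under disjoint unions.
Any modal formula valid on each of 6 disjoint one-world frames is valid on their disjoint union (validity is preserved under disjoint unions). Each one-world frame has |W|=1≤5, but the union has |W|=6.
So no modal formula (or set of formulas) defines exactly the |W|≤5 frames.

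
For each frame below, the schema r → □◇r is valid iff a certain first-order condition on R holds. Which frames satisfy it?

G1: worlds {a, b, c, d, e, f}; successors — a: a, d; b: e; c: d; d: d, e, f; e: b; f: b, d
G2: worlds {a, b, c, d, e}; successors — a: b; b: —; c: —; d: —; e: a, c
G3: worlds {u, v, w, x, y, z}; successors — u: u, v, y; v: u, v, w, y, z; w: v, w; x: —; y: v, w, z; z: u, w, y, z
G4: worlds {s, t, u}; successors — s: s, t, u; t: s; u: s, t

Frame correspondent (Sahlqvist): ∀x ∀y (Rxy → Ryx) — i.e. symmetry.
G1: fails — Rcd but not Rdc.
G2: fails — Rea but not Rae.
G3: fails — Rvz but not Rzv.
G4: fails — Rut but not Rtu.

none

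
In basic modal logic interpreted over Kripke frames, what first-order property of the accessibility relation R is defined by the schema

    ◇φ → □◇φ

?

Suppose ◇φ→□◇φ is valid. Take Rxy, Rxz and set V(φ)={y}. Then ◇φ at x, so □◇φ at x, so ◇φ at z, so some w with Rzw has φ; w=y, i.e. Rzy. By symmetry of the argument, Ryz.

The Euclidean property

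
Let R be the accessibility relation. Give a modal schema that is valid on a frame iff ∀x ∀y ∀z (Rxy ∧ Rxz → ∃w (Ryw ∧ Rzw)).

◇□q → □◇q

This is convergence; the standard corresponding axiom is .2: ◇□q → □◇q.
Suppose ◇□q→□◇q is valid. Take Rxy, Rxz and set V(q)={w : Ryw}. Then □q at y so ◇□q at x, so □◇q at x, so ◇q at z, giving w with Rzw and Ryw.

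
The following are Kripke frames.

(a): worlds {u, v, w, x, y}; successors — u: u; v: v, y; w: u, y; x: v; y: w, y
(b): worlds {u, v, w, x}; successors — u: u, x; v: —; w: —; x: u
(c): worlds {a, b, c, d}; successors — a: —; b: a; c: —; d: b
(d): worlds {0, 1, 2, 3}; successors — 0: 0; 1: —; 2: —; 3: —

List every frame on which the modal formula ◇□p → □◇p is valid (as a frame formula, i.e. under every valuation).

(b), (d)

Frame correspondent (Sahlqvist): ∀x ∀y ∀z (Rxy ∧ Rxz → ∃w (Ryw ∧ Rzw)) — i.e. convergence.
(a): fails — Rwu and Rwy but u and y have no common successor.
(b): holds.
(c): fails — Rba and Rba but a and a have no common successor.
(d): holds.
Valid on: (b), (d).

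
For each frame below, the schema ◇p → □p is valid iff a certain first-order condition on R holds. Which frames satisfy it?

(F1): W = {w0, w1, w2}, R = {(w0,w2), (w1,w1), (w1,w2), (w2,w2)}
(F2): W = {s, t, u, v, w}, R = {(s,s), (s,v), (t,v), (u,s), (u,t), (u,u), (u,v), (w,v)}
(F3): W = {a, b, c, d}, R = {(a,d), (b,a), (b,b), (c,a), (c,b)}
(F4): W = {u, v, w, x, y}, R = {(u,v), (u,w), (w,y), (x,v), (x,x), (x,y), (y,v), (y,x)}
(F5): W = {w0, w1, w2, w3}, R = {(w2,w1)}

(F5)

Frame correspondent (Sahlqvist): ∀x ∀y ∀z (Rxy ∧ Rxz → y = z) — i.e. partial functionality.
(F1): fails — w1 sees both w1 and w2.
(F2): fails — s sees both s and v.
(F3): fails — b sees both a and b.
(F4): fails — u sees both v and w.
(F5): ✓.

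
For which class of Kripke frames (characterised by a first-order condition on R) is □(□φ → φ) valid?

shift-reflexivity

Suppose □(□φ→φ) is valid. Take Rxy and set V(φ)={w : Ryw}. Then at y, □φ holds; since □(□φ→φ) at x, □φ→φ at y, so φ at y, i.e. Ryy.
The converse is a direct semantic check.
So the correspondent is shift-reflexivity.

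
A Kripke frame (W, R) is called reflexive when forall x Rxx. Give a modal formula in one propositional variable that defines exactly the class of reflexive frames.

The condition is reflexivity. The T schema □s → s defines it.
Suppose □s→s is valid. At any x set V(s)={w : Rxw}. Then □s holds at x, so s holds at x, i.e. Rxx.

□s → s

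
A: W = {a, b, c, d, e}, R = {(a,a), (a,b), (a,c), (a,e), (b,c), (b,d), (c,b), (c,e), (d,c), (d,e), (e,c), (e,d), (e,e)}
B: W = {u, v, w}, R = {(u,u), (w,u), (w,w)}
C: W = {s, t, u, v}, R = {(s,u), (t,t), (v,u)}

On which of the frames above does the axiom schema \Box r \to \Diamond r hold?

This is the axiom for seriality; its first-order frame correspondent is \forall x \exists y Rxy.
A: condition met.
B: fails — world v has no successor.
C: fails — world u has no successor.

A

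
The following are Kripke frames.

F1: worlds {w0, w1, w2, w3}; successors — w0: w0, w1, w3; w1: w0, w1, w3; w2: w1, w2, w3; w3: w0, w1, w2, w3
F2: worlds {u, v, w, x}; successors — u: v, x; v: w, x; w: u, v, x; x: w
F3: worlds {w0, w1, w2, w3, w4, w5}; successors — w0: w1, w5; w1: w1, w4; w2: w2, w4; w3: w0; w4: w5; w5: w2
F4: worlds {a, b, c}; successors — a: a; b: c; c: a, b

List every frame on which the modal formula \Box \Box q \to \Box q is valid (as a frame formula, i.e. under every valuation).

The schema corresponds to density: \forall x \forall y (Rxy \to \exists z (Rxz \wedge Rzy)).
F1: condition met.
F2: fails — Ruv but no z with Ruz and Rzv.
F3: fails — Rw3w0 but no z with Rw3z and Rzw0.
F4: fails — Rbc but no z with Rbz and Rzc.

F1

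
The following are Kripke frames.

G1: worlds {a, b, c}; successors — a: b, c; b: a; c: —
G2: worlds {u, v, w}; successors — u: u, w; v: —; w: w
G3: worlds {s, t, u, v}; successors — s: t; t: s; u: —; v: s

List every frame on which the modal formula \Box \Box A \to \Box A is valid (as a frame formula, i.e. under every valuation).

G2

This is the axiom for density; its first-order frame correspondent is \forall x \forall y (Rxy \to \exists z (Rxz \wedge Rzy)).
G1: fails — Rac but no z with Raz and Rzc.
G2: holds.
G3: fails — Rvs but no z with Rvz and Rzs.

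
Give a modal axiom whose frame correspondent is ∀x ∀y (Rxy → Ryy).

□(□q → q)

This is shift-reflexivity; the standard corresponding axiom is T□: □(□q → q).
Suppose □(□q→q) is valid. Take Rxy and set V(q)={w : Ryw}. Then at y, □q holds; since □(□q→q) at x, □q→q at y, so q at y, i.e. Ryy.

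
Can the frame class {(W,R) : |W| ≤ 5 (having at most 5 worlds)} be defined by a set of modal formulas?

Any modally definable frame class is closed under disjoint unions.
Any modal formula valid on each of 6 disjoint one-world frames is valid on their disjoint union (validity is preserved under disjoint unions). Each one-world frame has |W|=1≤5, but the union has |W|=6.
Hence having at most 5 worlds is not modally definable.

No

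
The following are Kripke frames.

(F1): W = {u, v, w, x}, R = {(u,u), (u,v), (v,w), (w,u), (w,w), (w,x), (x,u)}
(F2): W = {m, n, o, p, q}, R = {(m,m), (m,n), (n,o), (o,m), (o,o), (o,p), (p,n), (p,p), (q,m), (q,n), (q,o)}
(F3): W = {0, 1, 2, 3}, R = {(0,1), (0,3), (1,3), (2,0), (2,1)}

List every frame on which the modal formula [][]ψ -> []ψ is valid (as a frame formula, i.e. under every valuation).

(F1), (F2)

This is the axiom for density; its first-order frame correspondent is forall x forall y (Rxy -> exists z (Rxz & Rzy)).
(F1): condition met.
(F2): condition met.
(F3): fails — R01 but no z with R0z and Rz1.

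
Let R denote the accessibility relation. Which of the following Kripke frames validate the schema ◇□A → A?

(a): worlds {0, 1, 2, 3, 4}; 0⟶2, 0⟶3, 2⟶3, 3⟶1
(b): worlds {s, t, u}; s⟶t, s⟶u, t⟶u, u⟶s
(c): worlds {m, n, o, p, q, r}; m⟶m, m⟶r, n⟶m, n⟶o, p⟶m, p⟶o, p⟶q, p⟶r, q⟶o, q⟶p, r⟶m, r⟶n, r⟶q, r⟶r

none

The schema corresponds to a generalized confluence (Geach) condition: ∀x ∀y (xRy → ∃w (yRw ∧ x = w)).
(a): fails — 0R2 but no w with 2Rw and 0=w.
(b): fails — sRt but no w with tRw and s=w.
(c): fails — nRm but no w with mRw and n=w.
Valid on no frame.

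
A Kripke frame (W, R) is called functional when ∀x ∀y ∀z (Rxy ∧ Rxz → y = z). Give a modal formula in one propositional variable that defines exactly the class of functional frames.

A defining formula is ◇r → □r (the CD axiom).
Suppose ◇r→□r is valid. Take Rxy, Rxz and set V(r)={y}. Then ◇r at x, so □r at x, so r at z, i.e. z=y.

◇r → □r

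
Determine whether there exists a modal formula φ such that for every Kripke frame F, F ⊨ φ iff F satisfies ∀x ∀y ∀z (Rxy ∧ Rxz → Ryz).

Yes — defined by ◇q → □◇q

This is a Sahlqvist condition; the 5 axiom ◇q → □◇q defines it.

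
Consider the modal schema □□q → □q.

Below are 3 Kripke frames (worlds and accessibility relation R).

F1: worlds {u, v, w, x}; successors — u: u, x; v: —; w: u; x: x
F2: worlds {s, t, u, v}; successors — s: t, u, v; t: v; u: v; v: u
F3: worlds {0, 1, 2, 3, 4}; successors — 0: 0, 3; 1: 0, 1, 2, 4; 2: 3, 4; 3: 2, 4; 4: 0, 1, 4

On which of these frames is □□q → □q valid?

Frame correspondent (Sahlqvist): ∀x ∀y (Rxy → ∃z (Rxz ∧ Rzy)) — i.e. density.
F1: holds.
F2: fails — Ruv but no z with Ruz and Rzv.
F3: fails — R32 but no z with R3z and Rz2.

F1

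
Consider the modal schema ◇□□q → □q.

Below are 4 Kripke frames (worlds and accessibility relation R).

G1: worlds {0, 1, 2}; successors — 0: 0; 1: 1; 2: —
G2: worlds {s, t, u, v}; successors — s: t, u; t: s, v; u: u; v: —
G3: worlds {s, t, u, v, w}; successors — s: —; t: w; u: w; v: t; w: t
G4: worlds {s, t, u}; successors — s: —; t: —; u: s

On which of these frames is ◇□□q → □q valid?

G1, G3

The schema corresponds to a generalized confluence (Geach) condition: ∀x ∀y ∀z ((xRy ∧ xRz) → ∃w (yR²w ∧ z = w)).
G1: holds.
G2: fails — sRu, sRt but no w with uR²w and t=w.
G3: holds.
G4: fails — uRs, uRs but no w with sR²w and s=w.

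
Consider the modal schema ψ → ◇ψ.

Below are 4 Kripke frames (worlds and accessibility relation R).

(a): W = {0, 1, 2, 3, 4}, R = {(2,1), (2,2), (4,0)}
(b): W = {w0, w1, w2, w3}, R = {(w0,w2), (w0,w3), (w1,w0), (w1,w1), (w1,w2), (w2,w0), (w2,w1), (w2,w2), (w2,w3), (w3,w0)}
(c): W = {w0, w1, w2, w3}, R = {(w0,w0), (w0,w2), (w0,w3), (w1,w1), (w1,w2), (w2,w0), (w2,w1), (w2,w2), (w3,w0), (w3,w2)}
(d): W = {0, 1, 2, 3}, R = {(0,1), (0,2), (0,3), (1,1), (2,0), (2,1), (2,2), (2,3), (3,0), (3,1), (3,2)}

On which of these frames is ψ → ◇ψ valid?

none

The schema corresponds to reflexivity: ∀x Rxx.
(a): fails — world 0 does not see itself.
(b): fails — world w0 does not see itself.
(c): fails — world w3 does not see itself.
(d): fails — world 0 does not see itself.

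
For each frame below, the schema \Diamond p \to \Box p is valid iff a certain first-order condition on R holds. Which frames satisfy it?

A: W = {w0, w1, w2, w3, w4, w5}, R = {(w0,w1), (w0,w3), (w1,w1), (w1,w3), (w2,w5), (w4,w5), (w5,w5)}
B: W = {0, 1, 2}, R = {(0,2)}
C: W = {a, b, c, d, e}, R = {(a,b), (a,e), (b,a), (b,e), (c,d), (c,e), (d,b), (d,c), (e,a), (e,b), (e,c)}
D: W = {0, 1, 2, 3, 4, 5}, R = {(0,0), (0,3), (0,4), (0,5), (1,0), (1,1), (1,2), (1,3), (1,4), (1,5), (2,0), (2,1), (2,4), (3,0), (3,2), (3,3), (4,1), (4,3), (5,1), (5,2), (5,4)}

B

The schema corresponds to partial functionality: \forall x \forall y \forall z (Rxy \wedge Rxz \to y = z).
A: fails — w0 sees both w1 and w3.
B: satisfies the condition.
C: fails — a sees both b and e.
D: fails — 0 sees both 0 and 3.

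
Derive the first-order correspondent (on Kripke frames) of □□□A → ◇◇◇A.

This is a Sahlqvist (Geach-type) schema ◇^0□^3A → □^0◇^3A.
Minimal-valuation argument: fix x; take any y with xR^0y and any z with xR^0z. Set V(A) to the set of worlds R-reachable from y in exactly 3 steps. Then □^3A holds at y, so the antecedent holds at x; validity forces ◇^3A at z, giving a w with zR^3w and yR^3w.
First-order correspondent: ∀x ∃w (xR³w ∧ xR³w).

∀x ∃w (xR³w ∧ xR³w)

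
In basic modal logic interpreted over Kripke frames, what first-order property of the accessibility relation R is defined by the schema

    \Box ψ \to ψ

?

Reflexivity

Suppose □ψ→ψ is valid. At any x set V(ψ)={w : Rxw}. Then □ψ holds at x, so ψ holds at x, i.e. Rxx.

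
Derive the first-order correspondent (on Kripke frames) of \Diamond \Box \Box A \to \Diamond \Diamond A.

This is a Sahlqvist (Geach-type) schema ◇^1□^2A → □^0◇^2A.
First-order correspondent: \forall x \forall y (xRy \to \exists w (y R^2 w \wedge x R^2 w)).

\forall x \forall y (xRy \to \exists w (y R^2 w \wedge x R^2 w))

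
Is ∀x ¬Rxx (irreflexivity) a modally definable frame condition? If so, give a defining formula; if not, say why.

No — not modally definable

If a class were modally definable it would be closed under surjective bounded morphisms (Goldblatt–Thomason).
The 3-cycle (worlds a,b,c with a→b→c→a) is irreflexive, and the map sending every world to a single reflexive point • is a surjective bounded morphism (forth: every edge maps to (•,•); back: every world has a successor). So any modal formula valid on the 3-cycle is also valid on the reflexive point, which is not irreflexive.
So no modal formula (or set of formulas) defines exactly the irreflexive frames.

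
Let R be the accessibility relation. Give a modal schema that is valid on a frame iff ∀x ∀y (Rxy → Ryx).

q → □◇q

This is symmetry; the standard corresponding axiom is B: q → □◇q.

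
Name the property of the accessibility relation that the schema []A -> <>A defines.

Seriality

This is the D axiom.
Its frame correspondent is seriality — forall x exists y Rxy.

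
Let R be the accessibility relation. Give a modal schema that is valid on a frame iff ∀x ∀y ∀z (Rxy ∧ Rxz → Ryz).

◇r → □◇r

The condition is the Euclidean property. The 5 schema ◇r → □◇r defines it.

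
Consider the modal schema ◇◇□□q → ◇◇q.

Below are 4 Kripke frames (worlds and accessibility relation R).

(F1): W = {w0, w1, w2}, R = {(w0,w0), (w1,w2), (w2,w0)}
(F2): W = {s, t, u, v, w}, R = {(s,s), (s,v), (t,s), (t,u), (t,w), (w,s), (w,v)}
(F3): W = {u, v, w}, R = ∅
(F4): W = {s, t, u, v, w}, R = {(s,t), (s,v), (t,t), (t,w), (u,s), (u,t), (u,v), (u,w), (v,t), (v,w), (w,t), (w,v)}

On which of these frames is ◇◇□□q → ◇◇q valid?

(F1), (F3), (F4)

This is the axiom for a generalized confluence (Geach) condition; its first-order frame correspondent is ∀x ∀y (xR²y → ∃w (yR²w ∧ xR²w)).
(F1): satisfies the condition.
(F2): fails — sR²v but no w* with vR²w* and sR²w*.
(F3): satisfies the condition.
(F4): satisfies the condition.
Valid on: (F1), (F3), (F4).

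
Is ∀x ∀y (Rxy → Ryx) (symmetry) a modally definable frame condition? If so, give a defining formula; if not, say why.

This is a Sahlqvist condition; the B axiom p → □◇p defines it.
Suppose p→□◇p is valid. Take Rxy and set V(p)={x}. Then p at x, so □◇p at x, so ◇p at y, so some z with Ryz has p; z=x, i.e. Ryx.

Yes — defined by p → □◇p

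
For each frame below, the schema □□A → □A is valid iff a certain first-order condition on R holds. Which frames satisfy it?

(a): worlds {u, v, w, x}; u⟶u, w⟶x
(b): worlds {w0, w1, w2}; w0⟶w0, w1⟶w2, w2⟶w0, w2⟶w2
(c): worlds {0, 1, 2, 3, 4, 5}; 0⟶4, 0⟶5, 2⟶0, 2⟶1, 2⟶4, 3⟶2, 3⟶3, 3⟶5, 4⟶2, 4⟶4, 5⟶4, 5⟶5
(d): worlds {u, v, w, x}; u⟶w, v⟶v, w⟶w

(b), (d)

The schema corresponds to density: ∀x ∀y (Rxy → ∃z (Rxz ∧ Rzy)).
(a): fails — Rwx but no z with Rwz and Rzx.
(b): holds.
(c): fails — R20 but no z with R2z and Rz0.
(d): holds.
Valid on: (b), (d).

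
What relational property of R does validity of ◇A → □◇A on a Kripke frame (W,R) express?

Suppose ◇A→□◇A is valid. Take Rxy, Rxz and set V(A)={y}. Then ◇A at x, so □◇A at x, so ◇A at z, so some w with Rzw has A; w=y, i.e. Rzy. By symmetry of the argument, Ryz.

the Euclidean property: ∀x ∀y ∀z (Rxy ∧ Rxz → Ryz)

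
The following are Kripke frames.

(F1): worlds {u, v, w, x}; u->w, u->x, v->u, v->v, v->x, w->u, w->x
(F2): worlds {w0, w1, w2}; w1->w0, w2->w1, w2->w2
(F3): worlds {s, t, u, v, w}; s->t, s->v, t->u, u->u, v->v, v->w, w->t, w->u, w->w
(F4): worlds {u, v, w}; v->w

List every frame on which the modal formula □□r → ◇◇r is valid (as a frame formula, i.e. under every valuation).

Frame correspondent (Sahlqvist): ∀x ∃w (xR²w ∧ xR²w) — i.e. a generalized confluence (Geach) condition.
(F1): fails — at x but no t with xR²t and xR²t.
(F2): fails — at w0 but no w with w0R²w and w0R²w.
(F3): ✓.
(F4): fails — at u but no t with uR²t and uR²t.
Valid on: (F3).

(F3)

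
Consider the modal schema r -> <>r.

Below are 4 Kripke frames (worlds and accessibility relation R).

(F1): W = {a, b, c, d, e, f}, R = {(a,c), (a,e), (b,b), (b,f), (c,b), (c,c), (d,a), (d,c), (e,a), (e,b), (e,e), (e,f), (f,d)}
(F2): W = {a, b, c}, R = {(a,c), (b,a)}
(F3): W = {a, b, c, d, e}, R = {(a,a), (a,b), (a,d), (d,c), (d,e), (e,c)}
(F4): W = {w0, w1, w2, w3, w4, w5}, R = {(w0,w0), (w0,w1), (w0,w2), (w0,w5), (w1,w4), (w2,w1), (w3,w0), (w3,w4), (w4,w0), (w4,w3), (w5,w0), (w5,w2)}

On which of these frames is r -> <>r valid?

The schema corresponds to reflexivity: forall x Rxx.
(F1): fails — world a does not see itself.
(F2): fails — world a does not see itself.
(F3): fails — world b does not see itself.
(F4): fails — world w1 does not see itself.

none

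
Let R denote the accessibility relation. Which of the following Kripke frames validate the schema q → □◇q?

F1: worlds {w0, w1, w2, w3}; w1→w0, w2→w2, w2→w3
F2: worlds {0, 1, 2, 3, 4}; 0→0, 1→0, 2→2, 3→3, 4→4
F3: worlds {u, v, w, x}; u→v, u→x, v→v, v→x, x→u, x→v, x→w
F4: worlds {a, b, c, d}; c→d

none

The schema corresponds to symmetry: ∀x ∀y (Rxy → Ryx).
F1: fails — Rw1w0 but not Rw0w1.
F2: fails — R10 but not R01.
F3: fails — Ruv but not Rvu.
F4: fails — Rcd but not Rdc.
Valid on no frame.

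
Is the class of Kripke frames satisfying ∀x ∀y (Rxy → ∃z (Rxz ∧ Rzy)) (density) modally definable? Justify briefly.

Yes, by □□p → □p

Yes: it is density, defined by the C4 schema □□p → □p.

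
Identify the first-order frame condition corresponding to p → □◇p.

This schema is the B axiom.
It corresponds to symmetry: ∀x ∀y (Rxy → Ryx).

symmetry: ∀x ∀y (Rxy → Ryx)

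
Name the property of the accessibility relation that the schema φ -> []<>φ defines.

This schema is the B axiom.
Its frame correspondent is symmetry — forall x forall y (Rxy -> Ryx).

symmetry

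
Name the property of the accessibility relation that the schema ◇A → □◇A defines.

This is the 5 axiom.
Its frame correspondent is the Euclidean property — ∀x ∀y ∀z (Rxy ∧ Rxz → Ryz).

the Euclidean property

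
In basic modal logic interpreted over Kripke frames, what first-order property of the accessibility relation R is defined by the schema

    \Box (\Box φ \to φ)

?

Shift-reflexivity

This is the T□ axiom.
Its frame correspondent is shift-reflexivity — \forall x \forall y (Rxy \to Ryy).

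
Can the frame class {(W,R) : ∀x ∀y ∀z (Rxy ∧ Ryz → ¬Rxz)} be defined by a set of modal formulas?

Modal frame validity is preserved under surjective bounded morphisms.
The 5-cycle (worlds 0,1,2,3,4 with 0→1→2→3→4→0) is intransitive. Mapping every world to a single reflexive point • is a surjective bounded morphism; the reflexive point is not intransitive (R••∧R•• but R••).
So the class is not modally definable.

Not modally definable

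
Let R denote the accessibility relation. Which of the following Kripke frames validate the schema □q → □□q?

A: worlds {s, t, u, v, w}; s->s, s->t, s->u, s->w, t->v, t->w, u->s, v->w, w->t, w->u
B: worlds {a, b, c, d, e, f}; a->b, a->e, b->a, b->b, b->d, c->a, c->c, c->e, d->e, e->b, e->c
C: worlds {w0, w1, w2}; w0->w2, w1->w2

C

Frame correspondent (Sahlqvist): ∀x ∀y ∀z (Rxy ∧ Ryz → Rxz) — i.e. transitivity.
A: fails — Rwt and Rtv but not Rwv.
B: fails — Reb and Rba but not Rea.
C: satisfies the condition.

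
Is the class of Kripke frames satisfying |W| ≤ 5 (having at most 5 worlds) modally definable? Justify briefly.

No — not modally definable

Modal frame validity is preserved under disjoint unions.
Any modal formula valid on each of 6 disjoint one-world frames is valid on their disjoint union (validity is preserved under disjoint unions). Each one-world frame has |W|=1≤5, but the union has |W|=6.
Hence having at most 5 worlds is not modally definable.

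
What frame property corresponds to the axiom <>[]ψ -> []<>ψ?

convergence: forall x forall y forall z (Rxy & Rxz -> exists w (Ryw & Rzw))

Suppose ◇□ψ→□◇ψ is valid. Take Rxy, Rxz and set V(ψ)={w : Ryw}. Then □ψ at y so ◇□ψ at x, so □◇ψ at x, so ◇ψ at z, giving w with Rzw and Ryw.
The converse is a direct semantic check.
So the correspondent is convergence.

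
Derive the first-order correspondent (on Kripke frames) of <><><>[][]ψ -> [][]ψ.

forall x forall y forall z ((x R^3 y & x R^2 z) -> exists w (y R^2 w & z = w))

This is a Sahlqvist (Geach-type) schema ◇^3□^2ψ → □^2◇^0ψ.
First-order correspondent: forall x forall y forall z ((x R^3 y & x R^2 z) -> exists w (y R^2 w & z = w)).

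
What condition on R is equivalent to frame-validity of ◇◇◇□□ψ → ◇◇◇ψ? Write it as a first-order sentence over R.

This is a Sahlqvist (Geach-type) schema ◇^3□^2ψ → □^0◇^3ψ.
Minimal-valuation argument: fix x; take any y with xR^3y and any z with xR^0z. Set V(ψ) to the set of worlds R-reachable from y in exactly 2 steps. Then □^2ψ holds at y, so the antecedent holds at x; validity forces ◇^3ψ at z, giving a w with zR^3w and yR^2w.
First-order correspondent: ∀x ∀y (xR³y → ∃w (yR²w ∧ xR³w)).

∀x ∀y (xR³y → ∃w (yR²w ∧ xR³w))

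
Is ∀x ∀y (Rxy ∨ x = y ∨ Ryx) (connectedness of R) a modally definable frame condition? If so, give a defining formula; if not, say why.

Not modally definable

Modal frame validity is preserved under disjoint unions.
Take 4 disjoint single-world reflexive frames: each is trivially connected, but their disjoint union has 4 worlds with no edge between distinct components, so it is not connected.
So no modal formula (or set of formulas) defines exactly the connected frames.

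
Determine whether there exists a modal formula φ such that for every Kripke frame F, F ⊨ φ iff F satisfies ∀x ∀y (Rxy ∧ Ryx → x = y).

No — not modally definable

If a class were modally definable it would be closed under surjective bounded morphisms (Goldblatt–Thomason).
The 6-cycle (worlds s,t,u,v,w,x with s→t→u→v→w→x→s) is antisymmetric. Sending even-indexed worlds to s and odd-indexed worlds to t is a surjective bounded morphism onto the two-world frame with s↔t, which is not antisymmetric.
So no modal formula (or set of formulas) defines exactly the antisymmetric frames.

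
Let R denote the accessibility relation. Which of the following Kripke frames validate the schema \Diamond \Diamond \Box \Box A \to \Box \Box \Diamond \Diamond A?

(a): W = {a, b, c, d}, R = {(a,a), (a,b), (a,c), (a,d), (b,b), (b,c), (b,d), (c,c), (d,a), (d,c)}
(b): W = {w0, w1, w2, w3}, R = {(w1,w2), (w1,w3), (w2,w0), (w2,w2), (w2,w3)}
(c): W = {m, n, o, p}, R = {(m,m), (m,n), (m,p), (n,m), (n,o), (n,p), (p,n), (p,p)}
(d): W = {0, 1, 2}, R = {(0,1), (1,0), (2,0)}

This is the axiom for a generalized confluence (Geach) condition; its first-order frame correspondent is \forall x \forall y \forall z ((x R^2 y \wedge x R^2 z) \to \exists w (y R^2 w \wedge z R^2 w)).
(a): condition met.
(b): fails — w1R²w0, w1R²w0 but no w with w0R²w and w0R²w.
(c): fails — mR²m, mR²o but no w with mR²w and oR²w.
(d): condition met.

(a), (d)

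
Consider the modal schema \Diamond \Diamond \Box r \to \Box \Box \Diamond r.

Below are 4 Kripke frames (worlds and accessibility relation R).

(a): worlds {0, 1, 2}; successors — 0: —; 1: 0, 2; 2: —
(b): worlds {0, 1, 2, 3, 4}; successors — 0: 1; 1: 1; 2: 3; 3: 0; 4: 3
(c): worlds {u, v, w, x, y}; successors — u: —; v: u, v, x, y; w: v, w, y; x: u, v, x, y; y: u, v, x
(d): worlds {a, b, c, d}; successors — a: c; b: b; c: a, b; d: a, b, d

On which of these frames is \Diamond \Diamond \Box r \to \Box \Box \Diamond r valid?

(a), (b)

The schema corresponds to a generalized confluence (Geach) condition: \forall x \forall y \forall z ((x R^2 y \wedge x R^2 z) \to \exists w (yRw \wedge zRw)).
(a): ✓.
(b): ✓.
(c): fails — vR²u, vR²u but no t with uRt and uRt.
(d): fails — aR²a, aR²b but no w with aRw and bRw.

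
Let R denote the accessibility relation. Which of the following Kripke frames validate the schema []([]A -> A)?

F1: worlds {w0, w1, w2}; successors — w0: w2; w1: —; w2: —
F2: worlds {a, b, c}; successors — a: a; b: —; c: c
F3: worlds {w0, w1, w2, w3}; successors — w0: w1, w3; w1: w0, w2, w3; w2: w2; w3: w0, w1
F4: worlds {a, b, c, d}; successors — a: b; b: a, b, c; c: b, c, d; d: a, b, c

The schema corresponds to shift-reflexivity: forall x forall y (Rxy -> Ryy).
F1: fails — Rw0w2 but not Rw2w2.
F2: ✓.
F3: fails — Rw1w0 but not Rw0w0.
F4: fails — Rcd but not Rdd.
Valid on: F2.

F2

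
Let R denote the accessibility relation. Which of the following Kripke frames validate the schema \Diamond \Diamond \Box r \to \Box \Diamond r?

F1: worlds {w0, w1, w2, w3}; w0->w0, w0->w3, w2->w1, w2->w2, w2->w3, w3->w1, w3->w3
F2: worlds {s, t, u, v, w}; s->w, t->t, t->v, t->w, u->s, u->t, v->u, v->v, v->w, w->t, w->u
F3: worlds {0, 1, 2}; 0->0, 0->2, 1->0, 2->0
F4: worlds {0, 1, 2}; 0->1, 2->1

The schema corresponds to a generalized confluence (Geach) condition: \forall x \forall y \forall z ((x R^2 y \wedge xRz) \to \exists w (yRw \wedge zRw)).
F1: fails — w0R²w1, w0Rw0 but no w with w1Rw and w0Rw.
F2: fails — tR²u, tRv but no w* with uRw* and vRw*.
F3: holds.
F4: holds.

F3, F4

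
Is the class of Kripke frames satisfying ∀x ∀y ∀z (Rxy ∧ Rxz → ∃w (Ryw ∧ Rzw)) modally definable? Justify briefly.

Yes: it is convergence, defined by the .2 schema ◇□q → □◇q.
Suppose ◇□q→□◇q is valid. Take Rxy, Rxz and set V(q)={w : Ryw}. Then □q at y so ◇□q at x, so □◇q at x, so ◇q at z, giving w with Rzw and Ryw.

Yes, by ◇□q → □◇q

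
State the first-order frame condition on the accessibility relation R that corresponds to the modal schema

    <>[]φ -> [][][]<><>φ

forall x forall y forall z ((xRy & x R^3 z) -> exists w (yRw & z R^2 w))

This is a Sahlqvist (Geach-type) schema ◇^1□^1φ → □^3◇^2φ.
Minimal-valuation argument: fix x; take any y with xR^1y and any z with xR^3z. Set V(φ) to the set of worlds R-reachable from y in exactly 1 step. Then □^1φ holds at y, so the antecedent holds at x; validity forces ◇^2φ at z, giving a w with zR^2w and yR^1w.
First-order correspondent: forall x forall y forall z ((xRy & x R^3 z) -> exists w (yRw & z R^2 w)).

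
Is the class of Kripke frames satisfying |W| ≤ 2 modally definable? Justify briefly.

No — not modally definable

Any modally definable frame class is closed under disjoint unions.
Any modal formula valid on each of 3 disjoint one-world frames is valid on their disjoint union (validity is preserved under disjoint unions). Each one-world frame has |W|=1≤2, but the union has |W|=3.
So no modal formula (or set of formulas) defines exactly the |W|≤2 frames.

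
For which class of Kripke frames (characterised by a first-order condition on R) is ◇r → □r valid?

partial functionality: ∀x ∀y ∀z (Rxy ∧ Rxz → y = z)

This is the CD axiom.
Its frame correspondent is partial functionality — ∀x ∀y ∀z (Rxy ∧ Rxz → y = z).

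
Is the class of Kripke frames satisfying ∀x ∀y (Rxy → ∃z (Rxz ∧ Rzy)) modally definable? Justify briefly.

Definable; □□r → □r defines it

The condition is density. A defining modal formula is □□r → □r.
Suppose □□r→□r is valid. Take Rxy and set V(r)={w : xR²w}. Then □□r at x, so □r at x, so r at y, i.e. ∃z(Rxz∧Rzy).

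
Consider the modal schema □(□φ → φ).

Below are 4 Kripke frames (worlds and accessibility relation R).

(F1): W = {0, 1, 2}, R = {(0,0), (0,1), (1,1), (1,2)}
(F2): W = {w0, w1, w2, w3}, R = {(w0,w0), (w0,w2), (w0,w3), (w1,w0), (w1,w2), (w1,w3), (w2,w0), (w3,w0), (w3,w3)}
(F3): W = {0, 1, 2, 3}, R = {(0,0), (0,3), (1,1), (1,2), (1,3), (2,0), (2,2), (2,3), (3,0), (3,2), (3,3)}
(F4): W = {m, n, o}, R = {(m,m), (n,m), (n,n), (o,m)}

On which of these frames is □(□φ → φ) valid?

Frame correspondent (Sahlqvist): ∀x ∀y (Rxy → Ryy) — i.e. shift-reflexivity.
(F1): fails — R12 but not R22.
(F2): fails — Rw1w2 but not Rw2w2.
(F3): condition met.
(F4): condition met.
Valid on: (F3), (F4).

(F3), (F4)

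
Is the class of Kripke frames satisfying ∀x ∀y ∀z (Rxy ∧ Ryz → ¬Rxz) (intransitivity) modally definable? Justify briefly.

Any modally definable frame class is closed under surjective bounded morphisms.
The 5-cycle (worlds w0,w1,w2,w3,w4 with w0→w1→w2→w3→w4→w0) is intransitive. Mapping every world to a single reflexive point • is a surjective bounded morphism; the reflexive point is not intransitive (R••∧R•• but R••).
Hence intransitivity is not modally definable.

Not definable by any modal formula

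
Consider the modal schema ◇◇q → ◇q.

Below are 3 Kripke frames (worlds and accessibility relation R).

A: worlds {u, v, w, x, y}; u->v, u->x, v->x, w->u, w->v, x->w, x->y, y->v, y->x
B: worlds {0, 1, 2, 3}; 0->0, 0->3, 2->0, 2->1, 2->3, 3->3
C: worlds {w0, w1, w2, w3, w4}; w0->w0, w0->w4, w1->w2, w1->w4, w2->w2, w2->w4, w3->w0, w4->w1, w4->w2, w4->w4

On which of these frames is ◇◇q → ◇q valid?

B

This is the axiom for transitivity; its first-order frame correspondent is ∀x ∀y ∀z (Rxy ∧ Ryz → Rxz).
A: fails — Rxw and Rwu but not Rxu.
B: condition met.
C: fails — Rw0w4 and Rw4w1 but not Rw0w1.
Valid on: B.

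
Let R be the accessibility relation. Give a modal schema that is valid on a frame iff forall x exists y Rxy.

□ψ → ◇ψ

This is seriality; the standard corresponding axiom is D: □ψ → ◇ψ.
Suppose □ψ→◇ψ is valid. At any x set V(ψ)=W. Then □ψ at x, so ◇ψ at x, so x has a successor.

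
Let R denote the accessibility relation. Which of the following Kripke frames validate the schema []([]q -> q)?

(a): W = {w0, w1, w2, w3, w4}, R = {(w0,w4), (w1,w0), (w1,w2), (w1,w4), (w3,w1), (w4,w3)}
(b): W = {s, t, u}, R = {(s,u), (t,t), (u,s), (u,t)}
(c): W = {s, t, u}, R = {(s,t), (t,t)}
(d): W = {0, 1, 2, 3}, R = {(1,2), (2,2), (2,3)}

Frame correspondent (Sahlqvist): forall x forall y (Rxy -> Ryy) — i.e. shift-reflexivity.
(a): fails — Rw1w2 but not Rw2w2.
(b): fails — Rsu but not Ruu.
(c): holds.
(d): fails — R23 but not R33.

(c)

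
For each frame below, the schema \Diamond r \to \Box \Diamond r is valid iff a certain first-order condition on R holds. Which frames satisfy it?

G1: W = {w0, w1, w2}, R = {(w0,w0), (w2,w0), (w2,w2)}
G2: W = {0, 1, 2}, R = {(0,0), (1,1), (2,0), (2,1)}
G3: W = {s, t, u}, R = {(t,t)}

Frame correspondent (Sahlqvist): \forall x \forall y \forall z (Rxy \wedge Rxz \to Ryz) — i.e. the Euclidean property.
G1: fails — Rw2w0 and Rw2w2 but not Rw0w2.
G2: fails — R20 and R21 but not R01.
G3: condition met.
Valid on: G3.

G3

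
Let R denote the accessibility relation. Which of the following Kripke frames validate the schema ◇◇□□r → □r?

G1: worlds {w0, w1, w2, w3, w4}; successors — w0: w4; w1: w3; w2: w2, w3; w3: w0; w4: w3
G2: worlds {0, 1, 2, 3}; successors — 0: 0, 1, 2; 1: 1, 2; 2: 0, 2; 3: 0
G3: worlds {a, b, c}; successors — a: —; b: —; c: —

G2, G3

This is the axiom for a generalized confluence (Geach) condition; its first-order frame correspondent is ∀x ∀y ∀z ((xR²y ∧ xRz) → ∃w (yR²w ∧ z = w)).
G1: fails — w2R²w0, w2Rw2 but no w with w0R²w and w2=w.
G2: ✓.
G3: ✓.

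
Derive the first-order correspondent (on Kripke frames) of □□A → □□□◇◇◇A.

∀x ∀z (xR³z → ∃w (xR²w ∧ zR³w))

This is a Sahlqvist (Geach-type) schema ◇^0□^2A → □^3◇^3A.
Minimal-valuation argument: fix x; take any y with xR^0y and any z with xR^3z. Set V(A) to the set of worlds R-reachable from y in exactly 2 steps. Then □^2A holds at y, so the antecedent holds at x; validity forces ◇^3A at z, giving a w with zR^3w and yR^2w.
First-order correspondent: ∀x ∀z (xR³z → ∃w (xR²w ∧ zR³w)).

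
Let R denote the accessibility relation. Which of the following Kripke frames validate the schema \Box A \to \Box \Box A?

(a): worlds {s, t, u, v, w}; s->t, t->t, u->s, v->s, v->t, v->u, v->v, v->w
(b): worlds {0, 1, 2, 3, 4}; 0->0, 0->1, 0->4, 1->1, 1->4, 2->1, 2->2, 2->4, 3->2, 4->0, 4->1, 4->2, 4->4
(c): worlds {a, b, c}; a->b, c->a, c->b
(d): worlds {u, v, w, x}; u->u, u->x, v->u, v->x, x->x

(c), (d)

This is the axiom for transitivity; its first-order frame correspondent is \forall x \forall y \forall z (Rxy \wedge Ryz \to Rxz).
(a): fails — Rus and Rst but not Rut.
(b): fails — R32 and R21 but not R31.
(c): condition met.
(d): condition met.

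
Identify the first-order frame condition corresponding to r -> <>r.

Equivalently (dual form): □r → r.
Suppose □r→r is valid. At any x set V(r)={w : Rxw}. Then □r holds at x, so r holds at x, i.e. Rxx.

reflexivity: forall x Rxx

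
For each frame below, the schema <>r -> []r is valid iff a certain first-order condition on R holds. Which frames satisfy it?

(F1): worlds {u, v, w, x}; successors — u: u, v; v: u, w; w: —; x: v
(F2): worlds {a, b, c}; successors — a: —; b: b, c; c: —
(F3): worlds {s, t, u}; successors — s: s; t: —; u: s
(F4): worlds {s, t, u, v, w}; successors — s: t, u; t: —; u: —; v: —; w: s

The schema corresponds to partial functionality: forall x forall y forall z (Rxy & Rxz -> y = z).
(F1): fails — u sees both u and v.
(F2): fails — b sees both b and c.
(F3): ✓.
(F4): fails — s sees both t and u.
Valid on: (F3).

(F3)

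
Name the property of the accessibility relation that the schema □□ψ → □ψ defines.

Density

Suppose □□ψ→□ψ is valid. Take Rxy and set V(ψ)={w : xR²w}. Then □□ψ at x, so □ψ at x, so ψ at y, i.e. ∃z(Rxz∧Rzy).
Conversely, any frame satisfying ∀x ∀y (Rxy → ∃z (Rxz ∧ Rzy)) validates the schema.
So the correspondent is density.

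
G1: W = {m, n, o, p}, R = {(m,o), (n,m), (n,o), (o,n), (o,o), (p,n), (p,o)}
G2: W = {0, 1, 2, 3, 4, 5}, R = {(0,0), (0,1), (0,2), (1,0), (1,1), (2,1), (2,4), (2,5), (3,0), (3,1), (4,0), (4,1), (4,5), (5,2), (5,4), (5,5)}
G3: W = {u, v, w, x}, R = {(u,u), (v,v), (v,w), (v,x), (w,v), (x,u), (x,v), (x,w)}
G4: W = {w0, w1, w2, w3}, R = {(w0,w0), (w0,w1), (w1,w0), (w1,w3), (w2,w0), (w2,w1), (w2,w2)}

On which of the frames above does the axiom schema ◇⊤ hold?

This is the axiom for seriality; its first-order frame correspondent is ∀x ∃y Rxy.
G1: holds.
G2: holds.
G3: holds.
G4: fails — world w3 has no successor.

G1, G2, G3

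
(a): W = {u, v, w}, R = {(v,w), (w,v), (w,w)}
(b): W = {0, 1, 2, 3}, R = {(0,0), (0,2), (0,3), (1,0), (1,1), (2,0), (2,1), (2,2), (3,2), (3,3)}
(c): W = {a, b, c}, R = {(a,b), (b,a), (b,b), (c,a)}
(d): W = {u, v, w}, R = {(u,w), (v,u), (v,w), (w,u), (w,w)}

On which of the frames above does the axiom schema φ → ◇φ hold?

(b)

The schema corresponds to a generalized confluence (Geach) condition: ∀x ∃w (x = w ∧ xRw).
(a): fails — at u but no t with u=t and uRt.
(b): condition met.
(c): fails — at a but no w with a=w and aRw.
(d): fails — at u but no t with u=t and uRt.
Valid on: (b).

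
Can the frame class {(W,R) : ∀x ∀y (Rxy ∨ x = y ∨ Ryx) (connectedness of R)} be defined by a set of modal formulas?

Not modally definable

Modal frame validity is preserved under disjoint unions.
Take 3 disjoint single-world reflexive frames: each is trivially connected, but their disjoint union has 3 worlds with no edge between distinct components, so it is not connected.
So the class is not modally definable.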